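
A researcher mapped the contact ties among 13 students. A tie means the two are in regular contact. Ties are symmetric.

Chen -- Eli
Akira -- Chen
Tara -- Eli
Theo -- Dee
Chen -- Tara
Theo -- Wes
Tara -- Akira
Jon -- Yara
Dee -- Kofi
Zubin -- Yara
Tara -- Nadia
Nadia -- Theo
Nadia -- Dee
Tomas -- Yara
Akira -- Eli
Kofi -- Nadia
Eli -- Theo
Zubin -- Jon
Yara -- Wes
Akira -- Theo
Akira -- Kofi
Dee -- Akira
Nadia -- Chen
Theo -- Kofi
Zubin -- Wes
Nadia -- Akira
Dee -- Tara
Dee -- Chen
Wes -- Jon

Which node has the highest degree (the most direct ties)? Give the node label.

Akira

Degrees — Akira:7, Chen:5, Dee:6, Eli:4, Jon:3, Kofi:4, Nadia:6, Tara:5, Theo:6, Tomas:1, Wes:4, Yara:4, Zubin:3.
The maximum is 7, attained only by Akira.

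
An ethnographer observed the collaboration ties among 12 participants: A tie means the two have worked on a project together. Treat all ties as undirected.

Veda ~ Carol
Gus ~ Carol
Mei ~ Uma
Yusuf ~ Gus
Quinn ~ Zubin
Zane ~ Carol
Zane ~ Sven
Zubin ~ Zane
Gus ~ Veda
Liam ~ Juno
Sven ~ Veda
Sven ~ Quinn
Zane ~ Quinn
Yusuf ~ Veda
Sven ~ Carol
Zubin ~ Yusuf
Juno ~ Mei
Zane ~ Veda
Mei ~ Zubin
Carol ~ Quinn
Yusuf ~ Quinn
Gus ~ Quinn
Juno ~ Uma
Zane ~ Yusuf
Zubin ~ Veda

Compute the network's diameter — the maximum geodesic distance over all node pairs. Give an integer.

5

Eccentricity of each node (its greatest distance to any other): Carol:5, Gus:5, Juno:4, Liam:5, Mei:3, Quinn:4, Sven:5, Uma:4, Veda:4, Yusuf:4, Zane:4, Zubin:3.
The maximum eccentricity is 5, realized for instance by the pair Liam–Sven via Liam – Juno – Mei – Zubin – Zane – Sven. So the diameter is 5.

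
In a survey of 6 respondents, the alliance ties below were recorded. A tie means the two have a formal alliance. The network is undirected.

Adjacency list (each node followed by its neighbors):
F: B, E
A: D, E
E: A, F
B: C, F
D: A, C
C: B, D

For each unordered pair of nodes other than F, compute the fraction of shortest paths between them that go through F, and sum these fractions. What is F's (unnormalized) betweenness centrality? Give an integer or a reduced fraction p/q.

2

Pairs whose geodesics pass through F — B–A: 1/2; B–E: 1; C–E: 1/2.
All other pairs contribute 0.
Summing the contributions gives betweenness(F) = 2.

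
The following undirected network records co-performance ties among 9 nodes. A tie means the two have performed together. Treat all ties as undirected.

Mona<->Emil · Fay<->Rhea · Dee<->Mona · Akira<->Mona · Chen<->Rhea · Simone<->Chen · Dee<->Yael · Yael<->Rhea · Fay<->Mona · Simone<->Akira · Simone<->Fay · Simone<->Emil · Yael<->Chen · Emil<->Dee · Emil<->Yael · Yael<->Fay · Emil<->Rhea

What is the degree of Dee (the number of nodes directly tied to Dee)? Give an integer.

Dee is directly tied to Emil, Mona, and Yael. That is 3 neighbors, so the degree of Dee is 3.

3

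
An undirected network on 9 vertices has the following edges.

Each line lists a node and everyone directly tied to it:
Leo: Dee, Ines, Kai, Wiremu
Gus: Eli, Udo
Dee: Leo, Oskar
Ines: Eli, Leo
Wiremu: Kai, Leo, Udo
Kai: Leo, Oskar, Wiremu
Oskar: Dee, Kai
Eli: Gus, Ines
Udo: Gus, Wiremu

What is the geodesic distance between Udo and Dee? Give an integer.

3

One shortest route is Udo – Wiremu – Leo – Dee, which uses 3 edges, and at distance 2 from Udo we only reach {Eli, Kai, Leo}, which does not include Dee. So d(Udo,Dee) = 3.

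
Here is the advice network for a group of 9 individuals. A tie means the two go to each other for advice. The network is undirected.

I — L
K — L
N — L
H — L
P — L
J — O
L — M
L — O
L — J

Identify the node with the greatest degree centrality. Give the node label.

Degrees — H:1, I:1, J:2, K:1, L:8, M:1, N:1, O:2, P:1.
The maximum is 8, attained only by L.

L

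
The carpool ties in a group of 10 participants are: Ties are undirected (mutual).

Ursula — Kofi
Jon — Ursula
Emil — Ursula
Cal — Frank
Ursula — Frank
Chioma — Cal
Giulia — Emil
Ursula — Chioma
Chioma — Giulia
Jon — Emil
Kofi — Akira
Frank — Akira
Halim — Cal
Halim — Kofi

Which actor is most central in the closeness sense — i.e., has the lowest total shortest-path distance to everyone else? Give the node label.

Farness (sum of distances to all others) for each node — Akira:21, Cal:17, Chioma:16, Emil:18, Frank:16, Giulia:21, Halim:19, Jon:19, Kofi:16, Ursula:13.
The smallest farness is 13, for Ursula, so Ursula has the highest closeness.

Ursula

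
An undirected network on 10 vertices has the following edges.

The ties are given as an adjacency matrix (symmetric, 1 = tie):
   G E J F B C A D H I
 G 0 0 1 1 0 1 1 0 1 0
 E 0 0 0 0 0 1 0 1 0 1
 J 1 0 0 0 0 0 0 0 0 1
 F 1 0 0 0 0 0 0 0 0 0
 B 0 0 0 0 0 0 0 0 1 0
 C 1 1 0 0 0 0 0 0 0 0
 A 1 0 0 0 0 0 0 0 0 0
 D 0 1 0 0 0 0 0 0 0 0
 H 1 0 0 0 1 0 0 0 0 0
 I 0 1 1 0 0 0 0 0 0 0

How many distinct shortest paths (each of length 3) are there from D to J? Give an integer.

1

The shortest distance is 3, and the only length-3 path is D–E–I–J. So there is exactly 1 shortest path.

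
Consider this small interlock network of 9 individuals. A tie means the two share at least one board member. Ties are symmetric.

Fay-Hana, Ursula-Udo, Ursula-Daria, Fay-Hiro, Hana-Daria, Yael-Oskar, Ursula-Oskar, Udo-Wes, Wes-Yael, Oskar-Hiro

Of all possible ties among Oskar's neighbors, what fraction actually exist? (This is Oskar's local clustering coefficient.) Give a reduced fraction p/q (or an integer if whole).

0

Oskar's neighbors: Hiro, Ursula, and Yael (k = 3).
Possible neighbor pairs: C(3,2) = 3. Edges among them: none → e = 0.
Clustering(Oskar) = 0/3 = 0.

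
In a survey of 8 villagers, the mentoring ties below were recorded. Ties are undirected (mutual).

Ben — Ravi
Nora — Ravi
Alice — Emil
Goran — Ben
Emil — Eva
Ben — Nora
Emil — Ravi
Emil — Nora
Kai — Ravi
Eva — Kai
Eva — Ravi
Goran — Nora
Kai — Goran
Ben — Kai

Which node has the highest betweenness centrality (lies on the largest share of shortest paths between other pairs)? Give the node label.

Unnormalized betweenness of each node: Alice:0, Ben:2/3, Emil:13/2, Eva:1, Goran:1/3, Kai:11/6, Nora:10/3, Ravi:10/3.
Emil has the largest value, 13/2, making it the main broker — the node through which the most shortest paths run.

Emil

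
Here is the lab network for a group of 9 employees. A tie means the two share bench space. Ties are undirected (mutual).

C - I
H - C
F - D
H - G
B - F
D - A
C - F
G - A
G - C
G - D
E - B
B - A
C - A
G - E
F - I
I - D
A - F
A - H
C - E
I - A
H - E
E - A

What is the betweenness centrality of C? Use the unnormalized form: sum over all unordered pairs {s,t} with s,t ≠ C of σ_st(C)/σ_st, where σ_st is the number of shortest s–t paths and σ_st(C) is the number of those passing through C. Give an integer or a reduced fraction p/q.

Pairs whose geodesics pass through C — H–I: 1/2; H–F: 1/2; I–G: 1/3; I–E: 1/2; G–F: 1/3; E–F: 1/3.
All other pairs contribute 0.
Summing the contributions gives betweenness(C) = 5/2.

5/2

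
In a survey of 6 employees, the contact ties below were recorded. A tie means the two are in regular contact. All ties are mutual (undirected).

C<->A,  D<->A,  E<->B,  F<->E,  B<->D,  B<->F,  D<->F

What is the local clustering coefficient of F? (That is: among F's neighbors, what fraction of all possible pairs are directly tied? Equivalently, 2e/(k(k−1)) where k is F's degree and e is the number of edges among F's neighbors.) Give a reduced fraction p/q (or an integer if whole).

F's neighbors: B, D, and E (k = 3).
Possible neighbor pairs: C(3,2) = 3. Edges among them: B–D, B–E → e = 2.
Clustering(F) = 2/3.

2/3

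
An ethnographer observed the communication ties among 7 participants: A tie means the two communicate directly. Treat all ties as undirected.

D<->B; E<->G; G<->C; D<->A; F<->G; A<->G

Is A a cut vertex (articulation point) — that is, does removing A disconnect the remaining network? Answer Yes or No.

Removing A leaves {B and D} with no path to {C, E, F, and G}, so the network splits into 2 components. A is a cut vertex.

Yes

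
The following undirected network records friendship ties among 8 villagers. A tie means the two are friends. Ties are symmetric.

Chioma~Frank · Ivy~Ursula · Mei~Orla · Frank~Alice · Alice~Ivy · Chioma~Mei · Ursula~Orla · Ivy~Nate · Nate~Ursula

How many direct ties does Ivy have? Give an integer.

Ivy is directly tied to Alice, Nate, and Ursula. That is 3 neighbors, so the degree of Ivy is 3.

3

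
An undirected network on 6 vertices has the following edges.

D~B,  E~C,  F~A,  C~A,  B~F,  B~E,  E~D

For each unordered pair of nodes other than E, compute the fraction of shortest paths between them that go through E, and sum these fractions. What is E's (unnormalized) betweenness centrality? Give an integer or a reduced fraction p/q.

5/2

Pairs whose geodesics pass through E — B–C: 1; D–C: 1; D–A: 1/2.
All other pairs contribute 0.
Summing the contributions gives betweenness(E) = 5/2.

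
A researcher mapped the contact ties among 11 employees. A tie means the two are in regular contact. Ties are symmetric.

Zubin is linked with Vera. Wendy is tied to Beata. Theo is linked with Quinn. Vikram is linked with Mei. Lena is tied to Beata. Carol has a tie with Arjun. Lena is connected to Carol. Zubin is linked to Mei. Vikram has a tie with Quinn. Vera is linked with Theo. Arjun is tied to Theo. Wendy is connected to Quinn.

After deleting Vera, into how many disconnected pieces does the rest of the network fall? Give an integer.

Vera's neighbors (Theo and Zubin) remain reachable from one another through other ties, so the rest of the network stays in one piece.

1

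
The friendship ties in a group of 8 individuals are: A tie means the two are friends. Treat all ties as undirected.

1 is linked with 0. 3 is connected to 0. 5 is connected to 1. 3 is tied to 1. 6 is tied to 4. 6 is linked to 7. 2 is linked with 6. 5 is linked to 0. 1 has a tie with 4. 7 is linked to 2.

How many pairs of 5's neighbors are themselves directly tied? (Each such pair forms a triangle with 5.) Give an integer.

5's neighbors: 0 and 1.
Neighbor pairs that are themselves tied: 5–0–1. Each forms one triangle with 5, for 1 in total.

1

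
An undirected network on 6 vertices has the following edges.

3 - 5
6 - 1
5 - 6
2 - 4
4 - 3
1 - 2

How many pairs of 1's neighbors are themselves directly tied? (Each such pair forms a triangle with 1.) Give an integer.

1's neighbors are 2 and 6, but none of them are tied to each other, so no triangle contains 1.

0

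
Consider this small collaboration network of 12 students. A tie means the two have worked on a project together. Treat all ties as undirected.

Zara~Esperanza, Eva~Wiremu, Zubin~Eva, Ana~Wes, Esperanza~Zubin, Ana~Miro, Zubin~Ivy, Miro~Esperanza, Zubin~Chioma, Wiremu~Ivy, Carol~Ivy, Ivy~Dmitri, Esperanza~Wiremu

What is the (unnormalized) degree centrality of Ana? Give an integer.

2

Ana is directly tied to Miro and Wes. That is 2 neighbors, so the degree of Ana is 2.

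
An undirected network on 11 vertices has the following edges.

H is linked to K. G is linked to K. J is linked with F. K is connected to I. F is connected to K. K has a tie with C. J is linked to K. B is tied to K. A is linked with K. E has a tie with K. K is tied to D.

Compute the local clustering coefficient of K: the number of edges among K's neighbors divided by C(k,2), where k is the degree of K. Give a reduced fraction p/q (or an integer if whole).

K's neighbors: A, B, C, D, E, F, G, H, I, and J (k = 10).
Possible neighbor pairs: C(10,2) = 45. Edges among them: F–J → e = 1.
Clustering(K) = 1/45.

1/45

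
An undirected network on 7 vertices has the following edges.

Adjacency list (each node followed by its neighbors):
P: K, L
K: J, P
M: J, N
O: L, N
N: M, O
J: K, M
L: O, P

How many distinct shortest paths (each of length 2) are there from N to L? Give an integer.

1

The shortest distance is 2, and the only length-2 path is N–O–L. So there is exactly 1 shortest path.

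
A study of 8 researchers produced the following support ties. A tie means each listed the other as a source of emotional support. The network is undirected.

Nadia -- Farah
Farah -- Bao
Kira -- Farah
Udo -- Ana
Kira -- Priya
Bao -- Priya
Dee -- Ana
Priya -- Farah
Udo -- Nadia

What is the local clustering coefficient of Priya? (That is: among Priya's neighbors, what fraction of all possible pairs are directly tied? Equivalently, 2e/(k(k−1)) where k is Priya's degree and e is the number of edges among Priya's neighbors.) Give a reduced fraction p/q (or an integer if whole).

2/3

Priya's neighbors: Bao, Farah, and Kira (k = 3).
Possible neighbor pairs: C(3,2) = 3. Edges among them: Bao–Farah, Farah–Kira → e = 2.
Clustering(Priya) = 2/3.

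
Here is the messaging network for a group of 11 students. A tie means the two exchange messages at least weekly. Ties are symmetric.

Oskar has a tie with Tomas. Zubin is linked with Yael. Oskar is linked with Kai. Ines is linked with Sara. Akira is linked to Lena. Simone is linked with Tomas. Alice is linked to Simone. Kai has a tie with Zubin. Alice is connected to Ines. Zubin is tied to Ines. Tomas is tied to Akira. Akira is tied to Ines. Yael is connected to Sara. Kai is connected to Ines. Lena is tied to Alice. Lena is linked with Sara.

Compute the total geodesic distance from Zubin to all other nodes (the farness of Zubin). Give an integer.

Distances from Zubin: Akira:2, Alice:2, Ines:1, Kai:1, Lena:3, Oskar:2, Sara:2, Simone:3, Tomas:3, Yael:1.
Sum = 2 + 2 + 1 + 1 + 3 + 2 + 2 + 3 + 3 + 1 = 20.

20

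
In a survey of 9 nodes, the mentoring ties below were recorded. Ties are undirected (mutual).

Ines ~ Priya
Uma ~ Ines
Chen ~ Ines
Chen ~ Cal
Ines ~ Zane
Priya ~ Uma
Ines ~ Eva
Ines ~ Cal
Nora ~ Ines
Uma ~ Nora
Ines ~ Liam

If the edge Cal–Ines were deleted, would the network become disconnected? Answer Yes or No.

Even without that edge, Cal still reaches Ines via Cal – Chen – Ines, so the network stays connected. Not a bridge.

No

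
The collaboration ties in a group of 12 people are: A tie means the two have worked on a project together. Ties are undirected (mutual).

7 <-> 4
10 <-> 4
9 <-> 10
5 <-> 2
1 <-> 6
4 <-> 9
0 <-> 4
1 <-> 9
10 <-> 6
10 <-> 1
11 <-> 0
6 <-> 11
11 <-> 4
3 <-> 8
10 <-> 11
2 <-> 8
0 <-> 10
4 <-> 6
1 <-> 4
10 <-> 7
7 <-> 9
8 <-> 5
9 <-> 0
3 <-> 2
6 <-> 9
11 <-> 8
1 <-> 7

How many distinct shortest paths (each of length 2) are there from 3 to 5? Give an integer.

The shortest distance is 2. The length-2 paths are: 3–2–5; 3–8–5.
That gives 2 distinct shortest paths.

2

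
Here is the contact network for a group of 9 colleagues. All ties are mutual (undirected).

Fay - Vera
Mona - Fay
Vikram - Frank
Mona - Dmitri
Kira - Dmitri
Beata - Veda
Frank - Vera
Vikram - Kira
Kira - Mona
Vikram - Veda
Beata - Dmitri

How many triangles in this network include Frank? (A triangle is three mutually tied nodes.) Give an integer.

0

Frank's neighbors are Vera and Vikram, but none of them are tied to each other, so no triangle contains Frank.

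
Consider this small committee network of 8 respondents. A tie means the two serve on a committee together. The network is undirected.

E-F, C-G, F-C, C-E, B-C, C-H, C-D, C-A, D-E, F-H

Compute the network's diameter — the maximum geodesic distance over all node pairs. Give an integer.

2

Eccentricity of each node (its greatest distance to any other): A:2, B:2, C:1, D:2, E:2, F:2, G:2, H:2.
The maximum eccentricity is 2, realized for instance by the pair B–F via B – C – F. So the diameter is 2.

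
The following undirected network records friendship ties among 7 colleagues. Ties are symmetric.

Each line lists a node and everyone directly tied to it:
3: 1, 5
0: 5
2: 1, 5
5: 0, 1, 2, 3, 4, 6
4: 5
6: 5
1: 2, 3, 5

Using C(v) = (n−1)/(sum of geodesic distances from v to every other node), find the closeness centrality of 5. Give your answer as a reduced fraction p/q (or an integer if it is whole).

Distances from 5: 0:1, 1:1, 2:1, 3:1, 4:1, 6:1. Sum = 6.
n = 7, so closeness = 6/6 = 1.

1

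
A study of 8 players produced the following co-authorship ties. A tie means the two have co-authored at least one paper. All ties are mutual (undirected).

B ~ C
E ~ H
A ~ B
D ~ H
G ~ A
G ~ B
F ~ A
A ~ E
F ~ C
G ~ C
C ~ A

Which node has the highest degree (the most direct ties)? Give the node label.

Degrees — A:5, B:3, C:4, D:1, E:2, F:2, G:3, H:2.
The maximum is 5, attained only by A.

A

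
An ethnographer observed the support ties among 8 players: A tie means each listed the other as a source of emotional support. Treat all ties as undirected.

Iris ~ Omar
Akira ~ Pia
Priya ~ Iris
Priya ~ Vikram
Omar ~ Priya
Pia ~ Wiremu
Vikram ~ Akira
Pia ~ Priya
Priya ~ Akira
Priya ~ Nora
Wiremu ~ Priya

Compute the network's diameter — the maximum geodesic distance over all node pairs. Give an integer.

2

Eccentricity of each node (its greatest distance to any other): Akira:2, Iris:2, Nora:2, Omar:2, Pia:2, Priya:1, Vikram:2, Wiremu:2.
The maximum eccentricity is 2, realized for instance by the pair Nora–Iris via Nora – Priya – Iris. So the diameter is 2.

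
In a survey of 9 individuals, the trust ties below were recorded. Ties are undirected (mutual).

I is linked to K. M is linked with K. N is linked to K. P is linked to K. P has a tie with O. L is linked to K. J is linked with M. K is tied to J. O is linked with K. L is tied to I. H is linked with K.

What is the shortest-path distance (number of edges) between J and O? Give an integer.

One shortest route is J – K – O, which uses 2 edges, and J and O are not directly tied, so nothing shorter exists. So d(J,O) = 2.

2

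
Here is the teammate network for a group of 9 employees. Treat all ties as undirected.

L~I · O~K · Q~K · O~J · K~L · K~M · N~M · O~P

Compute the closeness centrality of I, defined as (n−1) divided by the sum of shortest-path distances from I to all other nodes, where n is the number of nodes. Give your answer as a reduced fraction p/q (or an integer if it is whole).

Distances from I: J:4, K:2, L:1, M:3, N:4, O:3, P:4, Q:3. Sum = 24.
n = 9, so closeness = 8/24 = 1/3.

1/3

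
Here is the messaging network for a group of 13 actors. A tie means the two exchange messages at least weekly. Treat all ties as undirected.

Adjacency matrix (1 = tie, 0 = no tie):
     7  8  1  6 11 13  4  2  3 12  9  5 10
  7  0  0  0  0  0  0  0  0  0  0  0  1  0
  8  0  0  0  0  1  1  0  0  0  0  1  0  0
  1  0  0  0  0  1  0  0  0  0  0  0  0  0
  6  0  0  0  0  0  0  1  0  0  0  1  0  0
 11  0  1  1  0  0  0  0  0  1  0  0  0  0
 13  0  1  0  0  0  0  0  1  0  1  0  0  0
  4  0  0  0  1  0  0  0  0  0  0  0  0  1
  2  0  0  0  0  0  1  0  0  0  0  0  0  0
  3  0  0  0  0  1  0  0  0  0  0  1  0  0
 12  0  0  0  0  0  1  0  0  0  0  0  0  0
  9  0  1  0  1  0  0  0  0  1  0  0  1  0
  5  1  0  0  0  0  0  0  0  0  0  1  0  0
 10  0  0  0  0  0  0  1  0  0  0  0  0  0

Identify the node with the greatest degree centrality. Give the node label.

Degrees — 1:1, 2:1, 3:2, 4:2, 5:2, 6:2, 7:1, 8:3, 9:4, 10:1, 11:3, 12:1, 13:3.
The maximum is 4, attained only by 9.

9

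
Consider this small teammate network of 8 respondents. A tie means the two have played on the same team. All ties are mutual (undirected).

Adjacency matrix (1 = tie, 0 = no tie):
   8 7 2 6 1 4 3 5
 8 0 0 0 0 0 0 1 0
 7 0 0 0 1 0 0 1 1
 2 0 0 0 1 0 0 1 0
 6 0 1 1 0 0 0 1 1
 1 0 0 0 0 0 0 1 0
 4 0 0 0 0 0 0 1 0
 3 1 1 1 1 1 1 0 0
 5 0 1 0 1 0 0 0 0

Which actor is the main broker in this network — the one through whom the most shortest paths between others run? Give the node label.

3

Unnormalized betweenness of each node: 1:0, 2:0, 3:31/2, 4:0, 5:0, 6:7/2, 7:2, 8:0.
3 has the largest value, 31/2, making it the main broker — the node through which the most shortest paths run.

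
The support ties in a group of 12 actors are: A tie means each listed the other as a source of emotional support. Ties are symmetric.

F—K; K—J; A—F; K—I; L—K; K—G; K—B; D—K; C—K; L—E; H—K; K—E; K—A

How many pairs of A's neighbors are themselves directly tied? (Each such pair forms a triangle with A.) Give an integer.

1

A's neighbors: F and K.
Neighbor pairs that are themselves tied: A–F–K. Each forms one triangle with A, for 1 in total.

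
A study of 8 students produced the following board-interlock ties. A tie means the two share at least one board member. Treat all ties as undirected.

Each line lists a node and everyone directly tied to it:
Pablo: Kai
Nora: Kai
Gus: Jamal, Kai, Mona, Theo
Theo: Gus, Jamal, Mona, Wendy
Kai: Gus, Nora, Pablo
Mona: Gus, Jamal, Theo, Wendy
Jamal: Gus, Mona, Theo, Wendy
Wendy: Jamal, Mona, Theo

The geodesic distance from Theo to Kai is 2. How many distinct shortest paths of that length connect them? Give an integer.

1

The shortest distance is 2, and the only length-2 path is Theo–Gus–Kai. So there is exactly 1 shortest path.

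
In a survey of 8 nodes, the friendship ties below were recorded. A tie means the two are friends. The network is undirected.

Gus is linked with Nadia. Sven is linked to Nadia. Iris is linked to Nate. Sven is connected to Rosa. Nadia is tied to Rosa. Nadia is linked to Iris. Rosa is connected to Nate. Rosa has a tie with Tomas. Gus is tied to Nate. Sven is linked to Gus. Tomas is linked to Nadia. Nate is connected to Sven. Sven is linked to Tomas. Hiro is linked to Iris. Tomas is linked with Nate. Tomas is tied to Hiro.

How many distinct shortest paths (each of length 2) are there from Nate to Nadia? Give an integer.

5

The shortest distance is 2. The length-2 paths are: Nate–Iris–Nadia; Nate–Tomas–Nadia; Nate–Gus–Nadia; Nate–Rosa–Nadia; Nate–Sven–Nadia.
That gives 5 distinct shortest paths.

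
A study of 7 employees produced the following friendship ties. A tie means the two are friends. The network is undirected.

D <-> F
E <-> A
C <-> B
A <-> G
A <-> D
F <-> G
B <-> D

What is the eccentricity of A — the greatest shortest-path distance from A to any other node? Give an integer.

Distances from A: B:2, C:3, D:1, E:1, F:2, G:1.
The largest is 3 (to C), so the eccentricity of A is 3.

3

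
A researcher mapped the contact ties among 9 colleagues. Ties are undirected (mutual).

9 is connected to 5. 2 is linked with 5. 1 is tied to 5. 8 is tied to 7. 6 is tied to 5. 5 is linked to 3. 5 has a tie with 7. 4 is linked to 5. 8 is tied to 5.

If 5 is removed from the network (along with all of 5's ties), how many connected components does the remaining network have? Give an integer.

Without 5, the remaining ties split the others into: {6}; {7, 8}; {9}; {3}; {4}; {1}; {2}.
That's 7 separate components.

7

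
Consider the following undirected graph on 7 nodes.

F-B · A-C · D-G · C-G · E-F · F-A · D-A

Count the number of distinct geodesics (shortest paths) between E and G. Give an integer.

2

The shortest distance is 4. The length-4 paths are: E–F–A–C–G; E–F–A–D–G.
That gives 2 distinct shortest paths.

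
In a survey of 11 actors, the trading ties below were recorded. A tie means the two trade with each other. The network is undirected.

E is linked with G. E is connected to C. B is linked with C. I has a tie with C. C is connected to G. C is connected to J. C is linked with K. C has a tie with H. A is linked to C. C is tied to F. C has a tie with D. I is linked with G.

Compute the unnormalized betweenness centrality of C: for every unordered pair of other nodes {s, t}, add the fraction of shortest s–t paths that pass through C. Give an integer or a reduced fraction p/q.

Pairs whose geodesics pass through C — K–J: 1; K–E: 1; K–G: 1; K–B: 1; K–H: 1; K–I: 1; K–A: 1; K–F: 1; K–D: 1; J–E: 1; J–G: 1; J–B: 1; J–H: 1; J–I: 1 … (+29 more pairs).
All other pairs contribute 0.
Summing the contributions gives betweenness(C) = 85/2.

85/2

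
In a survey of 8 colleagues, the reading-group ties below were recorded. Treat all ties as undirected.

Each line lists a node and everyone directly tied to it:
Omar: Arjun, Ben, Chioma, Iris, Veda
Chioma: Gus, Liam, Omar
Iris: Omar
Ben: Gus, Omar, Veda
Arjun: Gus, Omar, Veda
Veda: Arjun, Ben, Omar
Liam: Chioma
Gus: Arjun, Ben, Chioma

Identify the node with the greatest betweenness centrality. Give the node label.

Unnormalized betweenness of each node: Arjun:7/6, Ben:7/6, Chioma:20/3, Gus:7/3, Iris:0, Liam:0, Omar:31/3, Veda:1/3.
Omar has the largest value, 31/3, making it the main broker — the node through which the most shortest paths run.

Omar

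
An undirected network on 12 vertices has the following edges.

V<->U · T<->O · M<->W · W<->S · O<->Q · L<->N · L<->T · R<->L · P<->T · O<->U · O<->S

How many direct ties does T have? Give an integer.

T is directly tied to L, O, and P. That is 3 neighbors, so the degree of T is 3.

3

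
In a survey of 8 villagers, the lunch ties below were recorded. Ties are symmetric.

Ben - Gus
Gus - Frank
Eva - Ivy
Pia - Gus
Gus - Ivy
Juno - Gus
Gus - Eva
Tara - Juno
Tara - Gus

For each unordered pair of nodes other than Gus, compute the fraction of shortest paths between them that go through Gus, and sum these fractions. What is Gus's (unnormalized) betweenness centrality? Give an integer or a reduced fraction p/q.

19

Pairs whose geodesics pass through Gus — Frank–Juno: 1; Frank–Pia: 1; Frank–Tara: 1; Frank–Ivy: 1; Frank–Eva: 1; Frank–Ben: 1; Juno–Pia: 1; Juno–Ivy: 1; Juno–Eva: 1; Juno–Ben: 1; Pia–Tara: 1; Pia–Ivy: 1; Pia–Eva: 1; Pia–Ben: 1 … (+5 more pairs).
All other pairs contribute 0.
Summing the contributions gives betweenness(Gus) = 19.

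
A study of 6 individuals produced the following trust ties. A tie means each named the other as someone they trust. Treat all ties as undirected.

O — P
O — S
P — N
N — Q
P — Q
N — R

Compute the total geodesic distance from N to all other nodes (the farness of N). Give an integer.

8

Distances from N: O:2, P:1, Q:1, R:1, S:3.
Sum = 2 + 1 + 1 + 1 + 3 = 8.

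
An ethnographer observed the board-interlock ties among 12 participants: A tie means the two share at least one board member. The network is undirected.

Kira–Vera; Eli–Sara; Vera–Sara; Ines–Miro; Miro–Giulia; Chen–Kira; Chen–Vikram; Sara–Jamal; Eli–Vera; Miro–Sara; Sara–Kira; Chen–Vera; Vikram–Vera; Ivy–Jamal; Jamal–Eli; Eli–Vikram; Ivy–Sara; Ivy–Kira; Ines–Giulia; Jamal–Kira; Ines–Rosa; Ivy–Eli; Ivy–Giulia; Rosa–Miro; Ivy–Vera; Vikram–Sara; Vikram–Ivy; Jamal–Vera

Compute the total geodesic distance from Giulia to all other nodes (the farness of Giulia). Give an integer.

20

Distances from Giulia: Chen:3, Eli:2, Ines:1, Ivy:1, Jamal:2, Kira:2, Miro:1, Rosa:2, Sara:2, Vera:2, Vikram:2.
Sum = 3 + 2 + 1 + 1 + 2 + 2 + 1 + 2 + 2 + 2 + 2 = 20.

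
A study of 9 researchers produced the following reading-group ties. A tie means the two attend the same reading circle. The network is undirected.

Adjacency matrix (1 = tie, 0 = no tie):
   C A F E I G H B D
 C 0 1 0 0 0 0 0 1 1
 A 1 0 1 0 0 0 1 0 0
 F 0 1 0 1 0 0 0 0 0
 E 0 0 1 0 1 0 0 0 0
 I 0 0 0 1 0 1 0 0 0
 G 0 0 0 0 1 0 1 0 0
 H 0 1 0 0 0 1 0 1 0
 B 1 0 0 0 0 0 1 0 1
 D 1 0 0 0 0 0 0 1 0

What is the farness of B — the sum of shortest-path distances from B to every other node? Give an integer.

17

Distances from B: A:2, C:1, D:1, E:4, F:3, G:2, H:1, I:3.
Sum = 2 + 1 + 1 + 4 + 3 + 2 + 1 + 3 = 17.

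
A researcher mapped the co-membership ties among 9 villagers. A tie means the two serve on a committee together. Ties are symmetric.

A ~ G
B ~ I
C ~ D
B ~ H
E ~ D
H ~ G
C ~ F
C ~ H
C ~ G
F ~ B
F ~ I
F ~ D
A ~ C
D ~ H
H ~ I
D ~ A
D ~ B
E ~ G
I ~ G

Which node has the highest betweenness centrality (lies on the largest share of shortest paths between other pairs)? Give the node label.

D

Unnormalized betweenness of each node: A:1/4, B:7/12, C:11/6, D:71/12, E:1/4, F:1, G:25/6, H:7/4, I:5/4.
D has the largest value, 71/12, making it the main broker — the node through which the most shortest paths run.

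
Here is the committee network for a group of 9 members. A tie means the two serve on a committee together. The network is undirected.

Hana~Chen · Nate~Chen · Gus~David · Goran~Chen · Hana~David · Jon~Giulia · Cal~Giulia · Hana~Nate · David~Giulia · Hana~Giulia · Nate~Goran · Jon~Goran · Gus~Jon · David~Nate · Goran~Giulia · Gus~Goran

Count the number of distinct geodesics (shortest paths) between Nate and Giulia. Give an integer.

3

The shortest distance is 2. The length-2 paths are: Nate–David–Giulia; Nate–Goran–Giulia; Nate–Hana–Giulia.
That gives 3 distinct shortest paths.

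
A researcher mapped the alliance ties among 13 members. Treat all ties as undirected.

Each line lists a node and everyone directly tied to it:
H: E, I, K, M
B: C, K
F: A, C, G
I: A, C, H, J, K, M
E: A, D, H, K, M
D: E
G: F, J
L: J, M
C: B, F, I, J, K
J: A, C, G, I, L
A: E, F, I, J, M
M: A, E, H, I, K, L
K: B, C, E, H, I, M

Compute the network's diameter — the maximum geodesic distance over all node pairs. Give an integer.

4

Eccentricity of each node (its greatest distance to any other): A:3, B:3, C:3, D:4, E:3, F:3, G:4, H:3, I:3, J:3, K:3, L:3, M:3.
The maximum eccentricity is 4, realized for instance by the pair G–D via G – F – A – E – D. So the diameter is 4.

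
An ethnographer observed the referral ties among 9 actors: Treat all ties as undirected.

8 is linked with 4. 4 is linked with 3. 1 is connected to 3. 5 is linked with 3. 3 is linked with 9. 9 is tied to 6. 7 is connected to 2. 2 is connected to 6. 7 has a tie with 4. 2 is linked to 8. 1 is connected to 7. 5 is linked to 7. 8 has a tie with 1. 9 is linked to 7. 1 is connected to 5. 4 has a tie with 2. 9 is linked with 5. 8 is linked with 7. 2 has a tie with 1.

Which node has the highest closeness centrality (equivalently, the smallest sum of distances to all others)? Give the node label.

Farness (sum of distances to all others) for each node — 1:11, 2:11, 3:12, 4:12, 5:12, 6:14, 7:10, 8:12, 9:12.
The smallest farness is 10, for 7, so 7 has the highest closeness.

7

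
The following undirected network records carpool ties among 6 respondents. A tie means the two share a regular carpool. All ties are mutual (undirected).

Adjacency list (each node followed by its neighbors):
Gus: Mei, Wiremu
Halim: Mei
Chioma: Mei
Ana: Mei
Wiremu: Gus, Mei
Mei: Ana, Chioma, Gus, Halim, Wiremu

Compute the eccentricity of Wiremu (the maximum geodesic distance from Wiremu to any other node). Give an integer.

2

Distances from Wiremu: Ana:2, Chioma:2, Gus:1, Halim:2, Mei:1.
The largest is 2 (to Chioma, Halim, and Ana), so the eccentricity of Wiremu is 2.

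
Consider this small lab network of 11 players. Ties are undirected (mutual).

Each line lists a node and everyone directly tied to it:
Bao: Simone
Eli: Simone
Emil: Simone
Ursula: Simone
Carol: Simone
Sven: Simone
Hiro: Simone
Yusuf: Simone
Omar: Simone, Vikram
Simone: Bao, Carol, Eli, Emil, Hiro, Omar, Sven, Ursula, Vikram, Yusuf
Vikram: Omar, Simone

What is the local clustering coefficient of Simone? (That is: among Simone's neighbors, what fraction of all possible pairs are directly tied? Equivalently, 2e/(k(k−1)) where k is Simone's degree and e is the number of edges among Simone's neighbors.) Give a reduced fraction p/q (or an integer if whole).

Simone's neighbors: Bao, Carol, Eli, Emil, Hiro, Omar, Sven, Ursula, Vikram, and Yusuf (k = 10).
Possible neighbor pairs: C(10,2) = 45. Edges among them: Omar–Vikram → e = 1.
Clustering(Simone) = 1/45.

1/45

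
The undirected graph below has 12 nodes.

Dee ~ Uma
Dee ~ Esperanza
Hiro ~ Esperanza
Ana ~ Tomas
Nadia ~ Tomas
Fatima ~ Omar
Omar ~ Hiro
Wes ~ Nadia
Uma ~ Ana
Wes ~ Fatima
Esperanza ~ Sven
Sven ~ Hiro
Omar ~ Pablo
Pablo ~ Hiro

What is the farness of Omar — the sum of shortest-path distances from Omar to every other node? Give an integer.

28

Distances from Omar: Ana:5, Dee:3, Esperanza:2, Fatima:1, Hiro:1, Nadia:3, Pablo:1, Sven:2, Tomas:4, Uma:4, Wes:2.
Sum = 5 + 3 + 2 + 1 + 1 + 3 + 1 + 2 + 4 + 4 + 2 = 28.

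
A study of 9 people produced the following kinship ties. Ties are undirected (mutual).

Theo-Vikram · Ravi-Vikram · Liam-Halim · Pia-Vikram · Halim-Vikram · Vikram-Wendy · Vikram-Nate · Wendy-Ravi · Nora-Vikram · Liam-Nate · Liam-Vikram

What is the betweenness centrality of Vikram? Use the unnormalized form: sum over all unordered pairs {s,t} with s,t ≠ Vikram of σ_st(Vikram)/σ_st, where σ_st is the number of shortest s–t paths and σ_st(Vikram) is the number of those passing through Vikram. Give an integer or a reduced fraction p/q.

49/2

Pairs whose geodesics pass through Vikram — Liam–Ravi: 1; Liam–Wendy: 1; Liam–Nora: 1; Liam–Theo: 1; Liam–Pia: 1; Ravi–Nate: 1; Ravi–Nora: 1; Ravi–Theo: 1; Ravi–Halim: 1; Ravi–Pia: 1; Nate–Wendy: 1; Nate–Nora: 1; Nate–Theo: 1; Nate–Halim: 1/2 … (+11 more pairs).
All other pairs contribute 0.
Summing the contributions gives betweenness(Vikram) = 49/2.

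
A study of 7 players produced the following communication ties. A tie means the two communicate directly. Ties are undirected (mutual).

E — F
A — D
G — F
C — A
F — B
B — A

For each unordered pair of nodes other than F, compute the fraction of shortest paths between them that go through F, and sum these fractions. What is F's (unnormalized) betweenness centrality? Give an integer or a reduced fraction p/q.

Pairs whose geodesics pass through F — G–B: 1; G–A: 1; G–E: 1; G–D: 1; G–C: 1; B–E: 1; A–E: 1; E–D: 1; E–C: 1.
All other pairs contribute 0.
Summing the contributions gives betweenness(F) = 9.

9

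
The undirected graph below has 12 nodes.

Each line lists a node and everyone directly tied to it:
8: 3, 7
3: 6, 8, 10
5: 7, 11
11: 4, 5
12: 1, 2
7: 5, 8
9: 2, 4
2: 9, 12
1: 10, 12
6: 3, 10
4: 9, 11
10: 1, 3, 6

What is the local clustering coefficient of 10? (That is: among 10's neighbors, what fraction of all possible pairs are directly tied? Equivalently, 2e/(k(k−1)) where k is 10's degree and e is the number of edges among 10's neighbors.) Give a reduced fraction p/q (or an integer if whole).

10's neighbors: 1, 3, and 6 (k = 3).
Possible neighbor pairs: C(3,2) = 3. Edges among them: 3–6 → e = 1.
Clustering(10) = 1/3.

1/3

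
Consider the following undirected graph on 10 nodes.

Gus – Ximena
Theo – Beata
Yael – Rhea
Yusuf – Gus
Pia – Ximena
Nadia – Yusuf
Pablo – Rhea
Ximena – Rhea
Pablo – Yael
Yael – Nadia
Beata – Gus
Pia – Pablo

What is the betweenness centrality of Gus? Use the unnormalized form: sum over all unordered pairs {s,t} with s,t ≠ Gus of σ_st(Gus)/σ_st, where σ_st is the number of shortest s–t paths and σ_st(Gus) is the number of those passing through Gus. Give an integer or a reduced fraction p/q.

Pairs whose geodesics pass through Gus — Yusuf–Theo: 1; Yusuf–Pia: 1; Yusuf–Rhea: 1/2; Yusuf–Beata: 1; Yusuf–Ximena: 1; Pablo–Theo: 2/2; Pablo–Beata: 2/2; Theo–Pia: 1; Theo–Rhea: 1; Theo–Nadia: 1; Theo–Yael: 2/2; Theo–Ximena: 1; Pia–Beata: 1; Rhea–Beata: 1 … (+4 more pairs).
All other pairs contribute 0.
Summing the contributions gives betweenness(Gus) = 17.

17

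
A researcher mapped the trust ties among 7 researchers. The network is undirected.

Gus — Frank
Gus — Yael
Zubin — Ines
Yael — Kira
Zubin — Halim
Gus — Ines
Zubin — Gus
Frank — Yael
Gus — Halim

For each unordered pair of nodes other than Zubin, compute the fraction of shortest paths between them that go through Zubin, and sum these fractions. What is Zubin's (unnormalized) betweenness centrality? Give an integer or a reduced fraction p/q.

Pairs whose geodesics pass through Zubin — Ines–Halim: 1/2.
All other pairs contribute 0.
Summing the contributions gives betweenness(Zubin) = 1/2.

1/2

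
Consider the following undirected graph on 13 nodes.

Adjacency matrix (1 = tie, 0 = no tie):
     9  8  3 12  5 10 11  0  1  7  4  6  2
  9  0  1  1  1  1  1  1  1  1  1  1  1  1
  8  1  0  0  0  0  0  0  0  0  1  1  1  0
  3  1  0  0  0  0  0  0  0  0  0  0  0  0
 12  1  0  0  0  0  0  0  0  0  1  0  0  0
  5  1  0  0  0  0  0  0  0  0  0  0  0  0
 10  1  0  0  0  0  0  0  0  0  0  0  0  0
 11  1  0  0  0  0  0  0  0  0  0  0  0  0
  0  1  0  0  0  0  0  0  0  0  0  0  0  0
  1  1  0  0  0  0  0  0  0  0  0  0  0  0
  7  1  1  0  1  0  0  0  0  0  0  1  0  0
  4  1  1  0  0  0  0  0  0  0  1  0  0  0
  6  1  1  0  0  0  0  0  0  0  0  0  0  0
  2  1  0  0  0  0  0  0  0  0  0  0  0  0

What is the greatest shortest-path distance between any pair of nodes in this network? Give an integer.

2

Eccentricity of each node (its greatest distance to any other): 0:2, 1:2, 2:2, 3:2, 4:2, 5:2, 6:2, 7:2, 8:2, 9:1, 10:2, 11:2, 12:2.
The maximum eccentricity is 2, realized for instance by the pair 8–3 via 8 – 9 – 3. So the diameter is 2.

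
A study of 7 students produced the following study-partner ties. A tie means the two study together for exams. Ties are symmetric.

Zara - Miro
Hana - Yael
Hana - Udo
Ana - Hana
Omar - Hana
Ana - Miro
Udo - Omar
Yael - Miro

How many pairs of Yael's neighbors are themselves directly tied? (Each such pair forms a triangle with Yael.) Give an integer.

0

Yael's neighbors are Hana and Miro, but none of them are tied to each other, so no triangle contains Yael.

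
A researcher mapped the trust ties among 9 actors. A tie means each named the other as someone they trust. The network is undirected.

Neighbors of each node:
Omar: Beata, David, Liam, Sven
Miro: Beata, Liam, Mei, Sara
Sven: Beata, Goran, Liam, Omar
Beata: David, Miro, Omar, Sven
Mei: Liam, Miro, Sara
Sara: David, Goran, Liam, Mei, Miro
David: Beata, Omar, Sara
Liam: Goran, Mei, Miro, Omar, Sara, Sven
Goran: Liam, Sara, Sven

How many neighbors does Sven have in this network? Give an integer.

Sven is directly tied to Beata, Goran, Liam, and Omar. That is 4 neighbors, so the degree of Sven is 4.

4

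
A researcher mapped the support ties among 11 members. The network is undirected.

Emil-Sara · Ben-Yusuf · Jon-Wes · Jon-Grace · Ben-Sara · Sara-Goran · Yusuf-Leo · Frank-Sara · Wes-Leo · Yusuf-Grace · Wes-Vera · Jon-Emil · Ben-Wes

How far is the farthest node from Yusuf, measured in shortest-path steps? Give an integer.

3

Distances from Yusuf: Ben:1, Emil:3, Frank:3, Goran:3, Grace:1, Jon:2, Leo:1, Sara:2, Vera:3, Wes:2.
The largest is 3 (to Vera, Emil, Frank, and Goran), so the eccentricity of Yusuf is 3.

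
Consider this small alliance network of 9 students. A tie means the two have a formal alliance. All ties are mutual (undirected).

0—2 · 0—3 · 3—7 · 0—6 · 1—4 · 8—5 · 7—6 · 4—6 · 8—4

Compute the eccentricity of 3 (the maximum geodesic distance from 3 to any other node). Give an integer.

5

Distances from 3: 0:1, 1:4, 2:2, 4:3, 5:5, 6:2, 7:1, 8:4.
The largest is 5 (to 5), so the eccentricity of 3 is 5.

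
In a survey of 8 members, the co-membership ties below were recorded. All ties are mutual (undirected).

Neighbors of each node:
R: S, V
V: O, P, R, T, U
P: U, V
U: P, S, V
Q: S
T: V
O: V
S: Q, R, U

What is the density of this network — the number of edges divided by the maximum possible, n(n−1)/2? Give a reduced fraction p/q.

There are 9 edges and 8 nodes, so the maximum possible is C(8,2) = 28.
Density = 9/28.

9/28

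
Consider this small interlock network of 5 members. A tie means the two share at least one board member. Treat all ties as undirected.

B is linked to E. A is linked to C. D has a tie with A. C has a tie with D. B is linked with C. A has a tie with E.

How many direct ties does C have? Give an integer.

3

C is directly tied to A, B, and D. That is 3 neighbors, so the degree of C is 3.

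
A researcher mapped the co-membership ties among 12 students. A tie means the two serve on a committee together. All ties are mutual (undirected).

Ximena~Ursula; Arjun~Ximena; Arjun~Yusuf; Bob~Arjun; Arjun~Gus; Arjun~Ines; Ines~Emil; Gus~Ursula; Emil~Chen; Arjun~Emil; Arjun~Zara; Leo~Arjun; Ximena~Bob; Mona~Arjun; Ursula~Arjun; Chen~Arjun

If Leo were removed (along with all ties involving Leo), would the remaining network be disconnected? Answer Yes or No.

No

Even without Leo, every remaining node can still reach every other (the residual graph is connected), so Leo is not a cut vertex.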